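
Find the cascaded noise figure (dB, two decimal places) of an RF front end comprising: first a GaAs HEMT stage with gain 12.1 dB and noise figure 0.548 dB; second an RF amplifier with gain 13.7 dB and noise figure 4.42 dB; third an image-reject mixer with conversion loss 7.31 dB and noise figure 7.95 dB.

0.99 dB

Convert to linear (a loss of L dB is a gain of −L dB): F_i = 10^(NF_i/10), G_i = 10^(G_i,dB/10)
  Stage 1: F_1 = 10^(0.548/10) = 1.134, G_1 = 10^(12.1/10) = 16.22
  Stage 2: F_2 = 10^(4.42/10) = 2.767, G_2 = 10^(13.7/10) = 23.44
  Stage 3: F_3 = 10^(7.95/10) = 6.237, G_3 = 10^(−7.31/10) = 0.1858
Friis cascade:
  F = 1.134 + (2.767 − 1)/16.22 + (6.237 − 1)/380.2 = 1.257
NF = 10 log₁₀(1.257) = 0.99 dB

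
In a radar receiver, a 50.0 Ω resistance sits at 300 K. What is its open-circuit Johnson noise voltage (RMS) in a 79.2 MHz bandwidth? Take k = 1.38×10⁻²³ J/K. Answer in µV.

V_n = √(4kTRB)
4kTRB = 4 × 1.38×10⁻²³ × 300 × 5.00×10¹ × 7.92×10⁷ = 6.56×10⁻¹¹ V²
V_n = √(6.56×10⁻¹¹) = 8.10×10⁻⁶ V = 8.10 µV

8.10 µV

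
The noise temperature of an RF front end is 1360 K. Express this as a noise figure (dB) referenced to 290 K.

F = 1 + T_e/T₀ = 1 + 1360/290 = 5.68966
NF = 10 log₁₀(5.68966) = 7.55 dB

7.55 dB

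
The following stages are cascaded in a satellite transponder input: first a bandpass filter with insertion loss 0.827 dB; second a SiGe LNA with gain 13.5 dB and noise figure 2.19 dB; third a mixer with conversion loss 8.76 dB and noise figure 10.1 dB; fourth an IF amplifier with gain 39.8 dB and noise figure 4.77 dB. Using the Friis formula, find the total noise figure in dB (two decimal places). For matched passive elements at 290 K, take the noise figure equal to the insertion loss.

5.20 dB

Convert to linear (a loss of L dB is a gain of −L dB): F_i = 10^(NF_i/10), G_i = 10^(G_i,dB/10)
  Stage 1: F_1 = 10^(0.827/10) = 1.210, G_1 = 10^(−0.827/10) = 0.8266
  Stage 2: F_2 = 10^(2.19/10) = 1.656, G_2 = 10^(13.5/10) = 22.39
  Stage 3: F_3 = 10^(10.1/10) = 10.23, G_3 = 10^(−8.76/10) = 0.1330
  Stage 4: F_4 = 10^(4.77/10) = 2.999, G_4 = 10^(39.8/10) = 9550
Friis cascade:
  F = 1.210 + (1.656 − 1)/0.8266 + (10.23 − 1)/18.51 + (2.999 − 1)/2.462 = 3.314
NF = 10 log₁₀(3.314) = 5.20 dB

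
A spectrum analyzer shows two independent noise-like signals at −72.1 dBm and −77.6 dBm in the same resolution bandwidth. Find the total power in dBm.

Convert to linear, add, convert back:
P₁ = 6.17×10⁻¹¹ W, P₂ = 1.74×10⁻¹¹ W
P_tot = 7.90×10⁻¹¹ W → 10 log₁₀(P_tot / 10⁻³) = −71.0 dBm

−71.0 dBm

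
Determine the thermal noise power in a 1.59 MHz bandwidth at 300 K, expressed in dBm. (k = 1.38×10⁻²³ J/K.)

P_n = kTB = 1.38×10⁻²³ × 300 × 1.59×10⁶ = 6.58×10⁻¹⁵ W
In dBm: 10 log₁₀(6.58×10⁻¹⁵ / 10⁻³) = −111.8 dBm

−111.8 dBm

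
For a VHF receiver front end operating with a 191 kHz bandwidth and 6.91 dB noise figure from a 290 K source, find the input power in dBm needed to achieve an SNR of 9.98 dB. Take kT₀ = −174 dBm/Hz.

Sensitivity = −174 + 10 log₁₀(B) + NF + SNR_min
= −174 + 52.81 + 6.91 + 9.98
= −104.30 dBm → −104.3 dBm

−104.3 dBm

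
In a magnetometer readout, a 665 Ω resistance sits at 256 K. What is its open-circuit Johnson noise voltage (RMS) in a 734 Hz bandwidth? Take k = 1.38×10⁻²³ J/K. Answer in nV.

83.1 nV

V_n = √(4kTRB)
4kTRB = 4 × 1.38×10⁻²³ × 256 × 6.65×10² × 7.34×10² = 6.90×10⁻¹⁵ V²
V_n = √(6.90×10⁻¹⁵) = 8.31×10⁻⁸ V = 83.1 nV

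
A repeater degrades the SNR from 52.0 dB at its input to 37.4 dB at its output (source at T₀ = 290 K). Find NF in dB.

14.6 dB

NF (dB) = SNR_in(dB) − SNR_out(dB) when the source is at T₀
NF = 52.0 − 37.4 = 14.6 dB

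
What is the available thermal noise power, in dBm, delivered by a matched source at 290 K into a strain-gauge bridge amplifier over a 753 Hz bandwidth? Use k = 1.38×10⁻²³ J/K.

P_n = kTB = 1.38×10⁻²³ × 290 × 7.53×10² = 3.01×10⁻¹⁸ W
In dBm: 10 log₁₀(3.01×10⁻¹⁸ / 10⁻³) = −145.2 dBm

−145.2 dBm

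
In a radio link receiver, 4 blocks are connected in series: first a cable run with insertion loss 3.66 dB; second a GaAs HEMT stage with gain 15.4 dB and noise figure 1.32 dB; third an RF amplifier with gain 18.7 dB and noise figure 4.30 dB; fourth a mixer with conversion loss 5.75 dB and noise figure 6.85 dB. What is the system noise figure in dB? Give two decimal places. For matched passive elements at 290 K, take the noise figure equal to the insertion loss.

5.14 dB

Convert to linear (a loss of L dB is a gain of −L dB): F_i = 10^(NF_i/10), G_i = 10^(G_i,dB/10)
  Stage 1: F_1 = 10^(3.66/10) = 2.323, G_1 = 10^(−3.66/10) = 0.4305
  Stage 2: F_2 = 10^(1.32/10) = 1.355, G_2 = 10^(15.4/10) = 34.67
  Stage 3: F_3 = 10^(4.30/10) = 2.692, G_3 = 10^(18.7/10) = 74.13
  Stage 4: F_4 = 10^(6.85/10) = 4.842, G_4 = 10^(−5.75/10) = 0.2661
Friis cascade:
  F = 2.323 + (1.355 − 1)/0.4305 + (2.692 − 1)/14.93 + (4.842 − 1)/1107 = 3.265
NF = 10 log₁₀(3.265) = 5.14 dB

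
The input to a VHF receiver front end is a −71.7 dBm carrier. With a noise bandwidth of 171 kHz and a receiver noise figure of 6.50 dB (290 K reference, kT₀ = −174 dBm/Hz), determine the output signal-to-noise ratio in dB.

43.5 dB

Noise floor: N = −174 + 10 log₁₀(B) + NF
10 log₁₀(1.71×10⁵) = 52.33 dB
N = −174 + 52.33 + 6.50 = −115.17 dBm
SNR = P_sig − N = −71.7 − (−115.17) = 43.47 dB → 43.5 dB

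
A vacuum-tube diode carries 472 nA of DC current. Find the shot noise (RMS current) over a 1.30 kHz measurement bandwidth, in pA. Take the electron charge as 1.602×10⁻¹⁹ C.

14.0 pA

I_n = √(2qI·B)
2qI·B = 2 × 1.602×10⁻¹⁹ × 4.72×10⁻⁷ × 1.30×10³ = 1.97×10⁻²² A²
I_n = √(1.97×10⁻²²) = 1.40×10⁻¹¹ A = 14.0 pA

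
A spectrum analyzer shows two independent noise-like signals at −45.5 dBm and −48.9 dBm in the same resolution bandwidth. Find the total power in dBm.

Convert to linear, add, convert back:
P₁ = 2.82×10⁻⁸ W, P₂ = 1.29×10⁻⁸ W
P_tot = 4.11×10⁻⁸ W → 10 log₁₀(P_tot / 10⁻³) = −43.9 dBm

−43.9 dBm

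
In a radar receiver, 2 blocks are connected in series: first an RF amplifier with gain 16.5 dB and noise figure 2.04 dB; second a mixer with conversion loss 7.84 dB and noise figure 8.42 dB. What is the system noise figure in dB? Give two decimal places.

Convert to linear (a loss of L dB is a gain of −L dB): F_i = 10^(NF_i/10), G_i = 10^(G_i,dB/10)
  Stage 1: F_1 = 10^(2.04/10) = 1.600, G_1 = 10^(16.5/10) = 44.67
  Stage 2: F_2 = 10^(8.42/10) = 6.950, G_2 = 10^(−7.84/10) = 0.1644
Friis cascade:
  F = 1.600 + (6.950 − 1)/44.67 = 1.733
NF = 10 log₁₀(1.733) = 2.39 dB

2.39 dB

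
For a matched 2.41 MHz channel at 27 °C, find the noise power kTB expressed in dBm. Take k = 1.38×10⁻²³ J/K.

T = 27 °C + 273.15 = 300.15 K
P_n = kTB = 1.38×10⁻²³ × 300.15 × 2.41×10⁶ = 9.98×10⁻¹⁵ W
In dBm: 10 log₁₀(9.98×10⁻¹⁵ / 10⁻³) = −110.0 dBm

−110.0 dBm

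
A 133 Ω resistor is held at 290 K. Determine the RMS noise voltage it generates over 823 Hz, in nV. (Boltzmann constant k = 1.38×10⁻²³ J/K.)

41.9 nV

V_n = √(4kTRB)
4kTRB = 4 × 1.38×10⁻²³ × 290 × 1.33×10² × 8.23×10² = 1.75×10⁻¹⁵ V²
V_n = √(1.75×10⁻¹⁵) = 4.19×10⁻⁸ V = 41.9 nV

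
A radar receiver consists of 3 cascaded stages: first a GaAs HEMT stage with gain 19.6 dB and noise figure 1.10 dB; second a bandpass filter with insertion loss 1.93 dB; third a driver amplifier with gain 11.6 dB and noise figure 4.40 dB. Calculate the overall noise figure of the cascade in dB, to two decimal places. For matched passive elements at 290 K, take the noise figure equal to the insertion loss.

1.22 dB

Convert to linear (a loss of L dB is a gain of −L dB): F_i = 10^(NF_i/10), G_i = 10^(G_i,dB/10)
  Stage 1: F_1 = 10^(1.10/10) = 1.288, G_1 = 10^(19.6/10) = 91.20
  Stage 2: F_2 = 10^(1.93/10) = 1.560, G_2 = 10^(−1.93/10) = 0.6412
  Stage 3: F_3 = 10^(4.40/10) = 2.754, G_3 = 10^(11.6/10) = 14.45
Friis cascade:
  F = 1.288 + (1.560 − 1)/91.20 + (2.754 − 1)/58.48 = 1.324
NF = 10 log₁₀(1.324) = 1.22 dB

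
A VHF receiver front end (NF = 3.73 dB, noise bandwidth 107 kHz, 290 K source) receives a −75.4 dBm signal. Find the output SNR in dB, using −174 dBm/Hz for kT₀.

44.6 dB

Noise floor: N = −174 + 10 log₁₀(B) + NF
10 log₁₀(1.07×10⁵) = 50.29 dB
N = −174 + 50.29 + 3.73 = −119.98 dBm
SNR = P_sig − N = −75.4 − (−119.98) = 44.58 dB → 44.6 dB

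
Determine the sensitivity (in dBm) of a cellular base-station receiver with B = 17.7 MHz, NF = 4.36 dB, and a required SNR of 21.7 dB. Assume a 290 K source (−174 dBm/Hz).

Sensitivity = −174 + 10 log₁₀(B) + NF + SNR_min
= −174 + 72.48 + 4.36 + 21.7
= −75.46 dBm → −75.5 dBm

−75.5 dBm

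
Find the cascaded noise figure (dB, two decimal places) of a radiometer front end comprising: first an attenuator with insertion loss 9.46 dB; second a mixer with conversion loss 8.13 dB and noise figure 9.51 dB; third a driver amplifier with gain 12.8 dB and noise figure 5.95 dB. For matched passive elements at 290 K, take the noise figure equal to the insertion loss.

23.93 dB

Convert to linear (a loss of L dB is a gain of −L dB): F_i = 10^(NF_i/10), G_i = 10^(G_i,dB/10)
  Stage 1: F_1 = 10^(9.46/10) = 8.831, G_1 = 10^(−9.46/10) = 0.1132
  Stage 2: F_2 = 10^(9.51/10) = 8.933, G_2 = 10^(−8.13/10) = 0.1538
  Stage 3: F_3 = 10^(5.95/10) = 3.936, G_3 = 10^(12.8/10) = 19.05
Friis cascade:
  F = 8.831 + (8.933 − 1)/0.1132 + (3.936 − 1)/0.01742 = 247.4
NF = 10 log₁₀(247.4) = 23.93 dB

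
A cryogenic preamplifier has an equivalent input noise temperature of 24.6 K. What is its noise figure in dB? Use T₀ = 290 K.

0.354 dB

F = 1 + T_e/T₀ = 1 + 24.6/290 = 1.08483
NF = 10 log₁₀(1.08483) = 0.354 dB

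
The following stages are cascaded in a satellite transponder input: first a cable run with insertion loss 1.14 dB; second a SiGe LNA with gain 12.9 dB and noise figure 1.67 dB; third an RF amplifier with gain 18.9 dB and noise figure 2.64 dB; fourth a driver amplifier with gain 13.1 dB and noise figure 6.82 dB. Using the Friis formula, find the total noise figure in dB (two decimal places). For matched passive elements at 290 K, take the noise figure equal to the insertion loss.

2.94 dB

Convert to linear (a loss of L dB is a gain of −L dB): F_i = 10^(NF_i/10), G_i = 10^(G_i,dB/10)
  Stage 1: F_1 = 10^(1.14/10) = 1.300, G_1 = 10^(−1.14/10) = 0.7691
  Stage 2: F_2 = 10^(1.67/10) = 1.469, G_2 = 10^(12.9/10) = 19.50
  Stage 3: F_3 = 10^(2.64/10) = 1.837, G_3 = 10^(18.9/10) = 77.62
  Stage 4: F_4 = 10^(6.82/10) = 4.808, G_4 = 10^(13.1/10) = 20.42
Friis cascade:
  F = 1.300 + (1.469 − 1)/0.7691 + (1.837 − 1)/15.00 + (4.808 − 1)/1164 = 1.969
NF = 10 log₁₀(1.969) = 2.94 dB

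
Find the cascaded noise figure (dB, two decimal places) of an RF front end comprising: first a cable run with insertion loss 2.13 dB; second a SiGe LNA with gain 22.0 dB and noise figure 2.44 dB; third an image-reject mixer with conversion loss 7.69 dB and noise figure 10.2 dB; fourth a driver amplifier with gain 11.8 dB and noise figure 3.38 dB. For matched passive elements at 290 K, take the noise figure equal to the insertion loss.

4.82 dB

Convert to linear (a loss of L dB is a gain of −L dB): F_i = 10^(NF_i/10), G_i = 10^(G_i,dB/10)
  Stage 1: F_1 = 10^(2.13/10) = 1.633, G_1 = 10^(−2.13/10) = 0.6124
  Stage 2: F_2 = 10^(2.44/10) = 1.754, G_2 = 10^(22.0/10) = 158.5
  Stage 3: F_3 = 10^(10.2/10) = 10.47, G_3 = 10^(−7.69/10) = 0.1702
  Stage 4: F_4 = 10^(3.38/10) = 2.178, G_4 = 10^(11.8/10) = 15.14
Friis cascade:
  F = 1.633 + (1.754 − 1)/0.6124 + (10.47 − 1)/97.05 + (2.178 − 1)/16.52 = 3.033
NF = 10 log₁₀(3.033) = 4.82 dB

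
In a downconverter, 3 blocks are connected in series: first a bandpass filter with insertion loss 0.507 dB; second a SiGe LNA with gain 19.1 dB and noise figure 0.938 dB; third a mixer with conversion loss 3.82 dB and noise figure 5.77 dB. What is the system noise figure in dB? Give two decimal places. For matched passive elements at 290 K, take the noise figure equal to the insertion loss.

1.56 dB

Convert to linear (a loss of L dB is a gain of −L dB): F_i = 10^(NF_i/10), G_i = 10^(G_i,dB/10)
  Stage 1: F_1 = 10^(0.507/10) = 1.124, G_1 = 10^(−0.507/10) = 0.8898
  Stage 2: F_2 = 10^(0.938/10) = 1.241, G_2 = 10^(19.1/10) = 81.28
  Stage 3: F_3 = 10^(5.77/10) = 3.776, G_3 = 10^(−3.82/10) = 0.4150
Friis cascade:
  F = 1.124 + (1.241 − 1)/0.8898 + (3.776 − 1)/72.33 = 1.433
NF = 10 log₁₀(1.433) = 1.56 dB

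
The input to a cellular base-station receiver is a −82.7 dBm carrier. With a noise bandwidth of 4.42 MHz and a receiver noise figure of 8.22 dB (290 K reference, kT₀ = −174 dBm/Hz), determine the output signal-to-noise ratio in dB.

Noise floor: N = −174 + 10 log₁₀(B) + NF
10 log₁₀(4.42×10⁶) = 66.45 dB
N = −174 + 66.45 + 8.22 = −99.33 dBm
SNR = P_sig − N = −82.7 − (−99.33) = 16.63 dB → 16.6 dB

16.6 dB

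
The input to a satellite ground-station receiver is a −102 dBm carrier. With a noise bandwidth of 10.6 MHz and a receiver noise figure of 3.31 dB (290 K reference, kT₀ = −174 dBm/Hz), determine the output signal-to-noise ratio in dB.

Noise floor: N = −174 + 10 log₁₀(B) + NF
10 log₁₀(1.06×10⁷) = 70.25 dB
N = −174 + 70.25 + 3.31 = −100.44 dBm
SNR = P_sig − N = −102 − (−100.44) = −1.56 dB → −1.6 dB

−1.6 dB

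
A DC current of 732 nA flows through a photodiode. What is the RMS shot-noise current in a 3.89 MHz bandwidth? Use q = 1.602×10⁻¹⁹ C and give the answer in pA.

I_n = √(2qI·B)
2qI·B = 2 × 1.602×10⁻¹⁹ × 7.32×10⁻⁷ × 3.89×10⁶ = 9.12×10⁻¹⁹ A²
I_n = √(9.12×10⁻¹⁹) = 9.55×10⁻¹⁰ A = 955 pA

955 pA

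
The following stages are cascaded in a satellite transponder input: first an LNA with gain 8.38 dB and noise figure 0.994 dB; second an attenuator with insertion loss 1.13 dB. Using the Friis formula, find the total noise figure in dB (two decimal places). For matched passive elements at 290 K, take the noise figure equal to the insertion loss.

Convert to linear (a loss of L dB is a gain of −L dB): F_i = 10^(NF_i/10), G_i = 10^(G_i,dB/10)
  Stage 1: F_1 = 10^(0.994/10) = 1.257, G_1 = 10^(8.38/10) = 6.887
  Stage 2: F_2 = 10^(1.13/10) = 1.297, G_2 = 10^(−1.13/10) = 0.7709
Friis cascade:
  F = 1.257 + (1.297 − 1)/6.887 = 1.300
NF = 10 log₁₀(1.300) = 1.14 dB

1.14 dB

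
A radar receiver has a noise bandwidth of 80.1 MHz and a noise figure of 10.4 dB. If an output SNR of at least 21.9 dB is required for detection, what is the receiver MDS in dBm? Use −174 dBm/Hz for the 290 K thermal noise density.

Sensitivity = −174 + 10 log₁₀(B) + NF + SNR_min
= −174 + 79.04 + 10.4 + 21.9
= −62.66 dBm → −62.7 dBm

−62.7 dBm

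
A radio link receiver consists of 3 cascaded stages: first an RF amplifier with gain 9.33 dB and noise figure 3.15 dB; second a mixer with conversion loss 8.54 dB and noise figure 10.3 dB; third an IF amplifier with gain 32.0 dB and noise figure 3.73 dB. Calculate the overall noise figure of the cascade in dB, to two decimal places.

6.37 dB

Convert to linear (a loss of L dB is a gain of −L dB): F_i = 10^(NF_i/10), G_i = 10^(G_i,dB/10)
  Stage 1: F_1 = 10^(3.15/10) = 2.065, G_1 = 10^(9.33/10) = 8.570
  Stage 2: F_2 = 10^(10.3/10) = 10.72, G_2 = 10^(−8.54/10) = 0.1400
  Stage 3: F_3 = 10^(3.73/10) = 2.360, G_3 = 10^(32.0/10) = 1585
Friis cascade:
  F = 2.065 + (10.72 − 1)/8.570 + (2.360 − 1)/1.199 = 4.333
NF = 10 log₁₀(4.333) = 6.37 dB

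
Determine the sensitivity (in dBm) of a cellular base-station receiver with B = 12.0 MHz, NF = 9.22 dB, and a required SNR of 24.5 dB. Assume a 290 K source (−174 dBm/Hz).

−69.5 dBm

Sensitivity = −174 + 10 log₁₀(B) + NF + SNR_min
= −174 + 70.79 + 9.22 + 24.5
= −69.49 dBm → −69.5 dBm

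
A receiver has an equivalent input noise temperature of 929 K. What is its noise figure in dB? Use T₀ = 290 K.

F = 1 + T_e/T₀ = 1 + 929/290 = 4.20345
NF = 10 log₁₀(4.20345) = 6.24 dB

6.24 dB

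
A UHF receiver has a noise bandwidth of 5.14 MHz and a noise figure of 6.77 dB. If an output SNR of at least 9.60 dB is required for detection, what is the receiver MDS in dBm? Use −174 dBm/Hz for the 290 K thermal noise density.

Sensitivity = −174 + 10 log₁₀(B) + NF + SNR_min
= −174 + 67.11 + 6.77 + 9.60
= −90.52 dBm → −90.5 dBm

−90.5 dBm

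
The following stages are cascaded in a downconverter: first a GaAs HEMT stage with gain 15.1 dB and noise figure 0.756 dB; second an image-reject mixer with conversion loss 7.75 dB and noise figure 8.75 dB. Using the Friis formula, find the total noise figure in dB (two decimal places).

Convert to linear (a loss of L dB is a gain of −L dB): F_i = 10^(NF_i/10), G_i = 10^(G_i,dB/10)
  Stage 1: F_1 = 10^(0.756/10) = 1.190, G_1 = 10^(15.1/10) = 32.36
  Stage 2: F_2 = 10^(8.75/10) = 7.499, G_2 = 10^(−7.75/10) = 0.1679
Friis cascade:
  F = 1.190 + (7.499 − 1)/32.36 = 1.391
NF = 10 log₁₀(1.391) = 1.43 dB

1.43 dB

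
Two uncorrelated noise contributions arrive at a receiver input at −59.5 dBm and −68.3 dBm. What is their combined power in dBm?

Convert to linear, add, convert back:
P₁ = 1.12×10⁻⁹ W, P₂ = 1.48×10⁻¹⁰ W
P_tot = 1.27×10⁻⁹ W → 10 log₁₀(P_tot / 10⁻³) = −59.0 dBm

−59.0 dBm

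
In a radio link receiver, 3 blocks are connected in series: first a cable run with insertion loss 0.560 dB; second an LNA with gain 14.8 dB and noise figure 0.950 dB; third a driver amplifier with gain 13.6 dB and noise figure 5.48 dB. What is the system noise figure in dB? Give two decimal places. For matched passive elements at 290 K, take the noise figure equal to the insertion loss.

Convert to linear (a loss of L dB is a gain of −L dB): F_i = 10^(NF_i/10), G_i = 10^(G_i,dB/10)
  Stage 1: F_1 = 10^(0.560/10) = 1.138, G_1 = 10^(−0.560/10) = 0.8790
  Stage 2: F_2 = 10^(0.950/10) = 1.245, G_2 = 10^(14.8/10) = 30.20
  Stage 3: F_3 = 10^(5.48/10) = 3.532, G_3 = 10^(13.6/10) = 22.91
Friis cascade:
  F = 1.138 + (1.245 − 1)/0.8790 + (3.532 − 1)/26.55 = 1.511
NF = 10 log₁₀(1.511) = 1.79 dB

1.79 dB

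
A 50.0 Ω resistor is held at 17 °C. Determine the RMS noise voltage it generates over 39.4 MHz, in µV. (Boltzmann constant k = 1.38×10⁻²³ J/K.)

5.62 µV

T = 17 °C + 273.15 = 290.15 K
V_n = √(4kTRB)
4kTRB = 4 × 1.38×10⁻²³ × 290.15 × 5.00×10¹ × 3.94×10⁷ = 3.16×10⁻¹¹ V²
V_n = √(3.16×10⁻¹¹) = 5.62×10⁻⁶ V = 5.62 µV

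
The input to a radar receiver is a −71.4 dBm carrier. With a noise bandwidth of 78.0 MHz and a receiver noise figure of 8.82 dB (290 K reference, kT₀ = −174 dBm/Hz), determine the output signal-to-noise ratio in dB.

Noise floor: N = −174 + 10 log₁₀(B) + NF
10 log₁₀(7.80×10⁷) = 78.92 dB
N = −174 + 78.92 + 8.82 = −86.26 dBm
SNR = P_sig − N = −71.4 − (−86.26) = 14.86 dB → 14.9 dB

14.9 dB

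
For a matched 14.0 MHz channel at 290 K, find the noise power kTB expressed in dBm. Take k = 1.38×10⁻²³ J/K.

−102.5 dBm

P_n = kTB = 1.38×10⁻²³ × 290 × 1.40×10⁷ = 5.60×10⁻¹⁴ W
In dBm: 10 log₁₀(5.60×10⁻¹⁴ / 10⁻³) = −102.5 dBm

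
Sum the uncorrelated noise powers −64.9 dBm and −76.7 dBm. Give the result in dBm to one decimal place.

−64.6 dBm

Convert to linear, add, convert back:
P₁ = 3.24×10⁻¹⁰ W, P₂ = 2.14×10⁻¹¹ W
P_tot = 3.45×10⁻¹⁰ W → 10 log₁₀(P_tot / 10⁻³) = −64.6 dBm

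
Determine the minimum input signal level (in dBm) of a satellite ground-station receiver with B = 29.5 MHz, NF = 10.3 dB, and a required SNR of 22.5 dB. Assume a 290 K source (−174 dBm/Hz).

Sensitivity = −174 + 10 log₁₀(B) + NF + SNR_min
= −174 + 74.7 + 10.3 + 22.5
= −66.5 dBm → −66.5 dBm

−66.5 dBm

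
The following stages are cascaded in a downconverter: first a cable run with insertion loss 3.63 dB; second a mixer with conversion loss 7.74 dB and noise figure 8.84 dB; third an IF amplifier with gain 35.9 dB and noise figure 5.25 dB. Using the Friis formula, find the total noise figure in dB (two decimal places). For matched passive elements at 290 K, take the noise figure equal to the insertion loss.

16.98 dB

Convert to linear (a loss of L dB is a gain of −L dB): F_i = 10^(NF_i/10), G_i = 10^(G_i,dB/10)
  Stage 1: F_1 = 10^(3.63/10) = 2.307, G_1 = 10^(−3.63/10) = 0.4335
  Stage 2: F_2 = 10^(8.84/10) = 7.656, G_2 = 10^(−7.74/10) = 0.1683
  Stage 3: F_3 = 10^(5.25/10) = 3.350, G_3 = 10^(35.9/10) = 3890
Friis cascade:
  F = 2.307 + (7.656 − 1)/0.4335 + (3.350 − 1)/0.07295 = 49.87
NF = 10 log₁₀(49.87) = 16.98 dB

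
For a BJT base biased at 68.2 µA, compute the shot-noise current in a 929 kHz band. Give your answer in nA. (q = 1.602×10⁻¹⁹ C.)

4.51 nA

I_n = √(2qI·B)
2qI·B = 2 × 1.602×10⁻¹⁹ × 6.82×10⁻⁵ × 9.29×10⁵ = 2.03×10⁻¹⁷ A²
I_n = √(2.03×10⁻¹⁷) = 4.51×10⁻⁹ A = 4.51 nA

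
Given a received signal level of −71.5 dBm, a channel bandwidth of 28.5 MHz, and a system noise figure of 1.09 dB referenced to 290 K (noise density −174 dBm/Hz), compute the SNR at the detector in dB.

Noise floor: N = −174 + 10 log₁₀(B) + NF
10 log₁₀(2.85×10⁷) = 74.55 dB
N = −174 + 74.55 + 1.09 = −98.36 dBm
SNR = P_sig − N = −71.5 − (−98.36) = 26.86 dB → 26.9 dB

26.9 dB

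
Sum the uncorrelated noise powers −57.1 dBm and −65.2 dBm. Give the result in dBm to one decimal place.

−56.5 dBm

Convert to linear, add, convert back:
P₁ = 1.95×10⁻⁹ W, P₂ = 3.02×10⁻¹⁰ W
P_tot = 2.25×10⁻⁹ W → 10 log₁₀(P_tot / 10⁻³) = −56.5 dBm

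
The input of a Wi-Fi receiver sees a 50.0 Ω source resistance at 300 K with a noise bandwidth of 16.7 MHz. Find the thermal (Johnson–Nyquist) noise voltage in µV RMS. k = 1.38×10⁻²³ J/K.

V_n = √(4kTRB)
4kTRB = 4 × 1.38×10⁻²³ × 300 × 5.00×10¹ × 1.67×10⁷ = 1.38×10⁻¹¹ V²
V_n = √(1.38×10⁻¹¹) = 3.72×10⁻⁶ V = 3.72 µV

3.72 µV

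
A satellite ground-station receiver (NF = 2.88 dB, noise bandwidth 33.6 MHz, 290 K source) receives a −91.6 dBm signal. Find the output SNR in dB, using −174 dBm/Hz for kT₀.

Noise floor: N = −174 + 10 log₁₀(B) + NF
10 log₁₀(3.36×10⁷) = 75.26 dB
N = −174 + 75.26 + 2.88 = −95.86 dBm
SNR = P_sig − N = −91.6 − (−95.86) = 4.26 dB → 4.3 dB

4.3 dB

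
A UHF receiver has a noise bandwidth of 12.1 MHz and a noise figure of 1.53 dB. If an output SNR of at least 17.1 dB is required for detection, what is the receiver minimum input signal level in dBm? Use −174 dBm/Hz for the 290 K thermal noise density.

Sensitivity = −174 + 10 log₁₀(B) + NF + SNR_min
= −174 + 70.83 + 1.53 + 17.1
= −84.54 dBm → −84.5 dBm

−84.5 dBm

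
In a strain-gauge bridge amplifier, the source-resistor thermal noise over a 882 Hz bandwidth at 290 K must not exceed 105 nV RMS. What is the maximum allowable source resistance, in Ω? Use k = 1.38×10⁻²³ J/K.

781 Ω

Johnson–Nyquist: V_n = √(4kTRB) ⇒ R = V_n² / (4kTB)
4kTB = 4 × 1.38×10⁻²³ × 290 × 8.82×10² = 1.41×10⁻¹⁷
R = (1.05×10⁻⁷)² / 1.41×10⁻¹⁷ = 7.81×10² Ω = 781 Ω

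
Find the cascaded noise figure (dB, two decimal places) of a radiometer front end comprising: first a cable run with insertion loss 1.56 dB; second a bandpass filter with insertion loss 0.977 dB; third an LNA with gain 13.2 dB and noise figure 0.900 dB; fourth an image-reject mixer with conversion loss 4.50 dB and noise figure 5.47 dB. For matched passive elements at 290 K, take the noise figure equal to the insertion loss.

3.84 dB

Convert to linear (a loss of L dB is a gain of −L dB): F_i = 10^(NF_i/10), G_i = 10^(G_i,dB/10)
  Stage 1: F_1 = 10^(1.56/10) = 1.432, G_1 = 10^(−1.56/10) = 0.6982
  Stage 2: F_2 = 10^(0.977/10) = 1.252, G_2 = 10^(−0.977/10) = 0.7985
  Stage 3: F_3 = 10^(0.900/10) = 1.230, G_3 = 10^(13.2/10) = 20.89
  Stage 4: F_4 = 10^(5.47/10) = 3.524, G_4 = 10^(−4.50/10) = 0.3548
Friis cascade:
  F = 1.432 + (1.252 − 1)/0.6982 + (1.230 − 1)/0.5576 + (3.524 − 1)/11.65 = 2.423
NF = 10 log₁₀(2.423) = 3.84 dB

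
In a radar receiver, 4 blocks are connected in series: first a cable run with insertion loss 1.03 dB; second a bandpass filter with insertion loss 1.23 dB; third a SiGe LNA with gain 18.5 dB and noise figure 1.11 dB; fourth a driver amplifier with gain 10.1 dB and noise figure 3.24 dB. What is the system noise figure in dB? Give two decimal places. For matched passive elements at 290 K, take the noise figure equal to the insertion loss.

3.42 dB

Convert to linear (a loss of L dB is a gain of −L dB): F_i = 10^(NF_i/10), G_i = 10^(G_i,dB/10)
  Stage 1: F_1 = 10^(1.03/10) = 1.268, G_1 = 10^(−1.03/10) = 0.7889
  Stage 2: F_2 = 10^(1.23/10) = 1.327, G_2 = 10^(−1.23/10) = 0.7534
  Stage 3: F_3 = 10^(1.11/10) = 1.291, G_3 = 10^(18.5/10) = 70.79
  Stage 4: F_4 = 10^(3.24/10) = 2.109, G_4 = 10^(10.1/10) = 10.23
Friis cascade:
  F = 1.268 + (1.327 − 1)/0.7889 + (1.291 − 1)/0.5943 + (2.109 − 1)/42.07 = 2.199
NF = 10 log₁₀(2.199) = 3.42 dB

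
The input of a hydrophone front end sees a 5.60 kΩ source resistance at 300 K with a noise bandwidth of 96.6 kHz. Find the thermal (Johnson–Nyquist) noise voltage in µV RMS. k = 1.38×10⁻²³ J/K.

V_n = √(4kTRB)
4kTRB = 4 × 1.38×10⁻²³ × 300 × 5.60×10³ × 9.66×10⁴ = 8.96×10⁻¹² V²
V_n = √(8.96×10⁻¹²) = 2.99×10⁻⁶ V = 2.99 µV

2.99 µV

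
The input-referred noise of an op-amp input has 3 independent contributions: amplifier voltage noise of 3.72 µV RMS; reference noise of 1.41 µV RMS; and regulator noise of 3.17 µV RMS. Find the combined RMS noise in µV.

Uncorrelated sources add in power (mean-square): V_tot = √(ΣV_i²)
V_tot = √[(3.72×10⁻⁶)² + (1.41×10⁻⁶)² + (3.17×10⁻⁶)²] = 5.09×10⁻⁶ V = 5.09 µV

5.09 µV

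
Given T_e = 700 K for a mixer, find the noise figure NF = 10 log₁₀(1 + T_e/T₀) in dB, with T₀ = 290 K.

5.33 dB

F = 1 + T_e/T₀ = 1 + 700/290 = 3.41379
NF = 10 log₁₀(3.41379) = 5.33 dB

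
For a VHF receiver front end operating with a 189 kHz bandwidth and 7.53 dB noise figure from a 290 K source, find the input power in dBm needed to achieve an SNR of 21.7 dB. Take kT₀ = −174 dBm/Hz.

−92.0 dBm

Sensitivity = −174 + 10 log₁₀(B) + NF + SNR_min
= −174 + 52.76 + 7.53 + 21.7
= −92.01 dBm → −92.0 dBm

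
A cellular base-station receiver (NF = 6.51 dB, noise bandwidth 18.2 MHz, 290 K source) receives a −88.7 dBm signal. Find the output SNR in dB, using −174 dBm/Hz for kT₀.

Noise floor: N = −174 + 10 log₁₀(B) + NF
10 log₁₀(1.82×10⁷) = 72.6 dB
N = −174 + 72.6 + 6.51 = −94.89 dBm
SNR = P_sig − N = −88.7 − (−94.89) = 6.19 dB → 6.2 dB

6.2 dB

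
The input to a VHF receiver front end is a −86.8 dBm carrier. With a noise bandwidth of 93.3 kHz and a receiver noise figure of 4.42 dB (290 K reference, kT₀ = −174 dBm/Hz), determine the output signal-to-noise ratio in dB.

Noise floor: N = −174 + 10 log₁₀(B) + NF
10 log₁₀(9.33×10⁴) = 49.7 dB
N = −174 + 49.7 + 4.42 = −119.88 dBm
SNR = P_sig − N = −86.8 − (−119.88) = 33.08 dB → 33.1 dB

33.1 dB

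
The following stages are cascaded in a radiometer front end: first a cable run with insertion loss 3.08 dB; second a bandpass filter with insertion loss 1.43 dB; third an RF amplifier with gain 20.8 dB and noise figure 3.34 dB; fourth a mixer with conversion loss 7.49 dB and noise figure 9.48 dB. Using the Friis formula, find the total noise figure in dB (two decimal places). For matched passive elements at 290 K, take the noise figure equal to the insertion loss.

7.98 dB

Convert to linear (a loss of L dB is a gain of −L dB): F_i = 10^(NF_i/10), G_i = 10^(G_i,dB/10)
  Stage 1: F_1 = 10^(3.08/10) = 2.032, G_1 = 10^(−3.08/10) = 0.4920
  Stage 2: F_2 = 10^(1.43/10) = 1.390, G_2 = 10^(−1.43/10) = 0.7194
  Stage 3: F_3 = 10^(3.34/10) = 2.158, G_3 = 10^(20.8/10) = 120.2
  Stage 4: F_4 = 10^(9.48/10) = 8.872, G_4 = 10^(−7.49/10) = 0.1782
Friis cascade:
  F = 2.032 + (1.390 − 1)/0.4920 + (2.158 − 1)/0.3540 + (8.872 − 1)/42.56 = 6.280
NF = 10 log₁₀(6.280) = 7.98 dB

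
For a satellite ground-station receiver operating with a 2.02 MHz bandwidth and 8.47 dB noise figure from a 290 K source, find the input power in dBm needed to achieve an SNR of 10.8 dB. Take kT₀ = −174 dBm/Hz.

Sensitivity = −174 + 10 log₁₀(B) + NF + SNR_min
= −174 + 63.05 + 8.47 + 10.8
= −91.68 dBm → −91.7 dBm

−91.7 dBm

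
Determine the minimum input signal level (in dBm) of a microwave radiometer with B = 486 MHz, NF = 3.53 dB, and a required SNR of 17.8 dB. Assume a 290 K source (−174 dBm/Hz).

−65.8 dBm

Sensitivity = −174 + 10 log₁₀(B) + NF + SNR_min
= −174 + 86.87 + 3.53 + 17.8
= −65.80 dBm → −65.8 dBm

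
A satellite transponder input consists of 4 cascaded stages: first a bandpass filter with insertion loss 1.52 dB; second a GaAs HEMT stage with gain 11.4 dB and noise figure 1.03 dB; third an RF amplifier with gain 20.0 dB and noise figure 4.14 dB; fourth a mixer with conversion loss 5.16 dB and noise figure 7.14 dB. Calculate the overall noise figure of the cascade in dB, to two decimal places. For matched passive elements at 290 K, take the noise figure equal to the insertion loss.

Convert to linear (a loss of L dB is a gain of −L dB): F_i = 10^(NF_i/10), G_i = 10^(G_i,dB/10)
  Stage 1: F_1 = 10^(1.52/10) = 1.419, G_1 = 10^(−1.52/10) = 0.7047
  Stage 2: F_2 = 10^(1.03/10) = 1.268, G_2 = 10^(11.4/10) = 13.80
  Stage 3: F_3 = 10^(4.14/10) = 2.594, G_3 = 10^(20.0/10) = 100.0
  Stage 4: F_4 = 10^(7.14/10) = 5.176, G_4 = 10^(−5.16/10) = 0.3048
Friis cascade:
  F = 1.419 + (1.268 − 1)/0.7047 + (2.594 − 1)/9.727 + (5.176 − 1)/972.7 = 1.967
NF = 10 log₁₀(1.967) = 2.94 dB

2.94 dB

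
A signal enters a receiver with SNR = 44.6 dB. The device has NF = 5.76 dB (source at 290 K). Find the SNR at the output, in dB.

38.84 dB

By definition F = SNR_in/SNR_out, so in dB: SNR_out = SNR_in − NF
SNR_out = 44.6 − 5.76 = 38.84 dB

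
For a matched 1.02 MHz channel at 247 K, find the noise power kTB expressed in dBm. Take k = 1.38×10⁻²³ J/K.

−114.6 dBm

P_n = kTB = 1.38×10⁻²³ × 247 × 1.02×10⁶ = 3.48×10⁻¹⁵ W
In dBm: 10 log₁₀(3.48×10⁻¹⁵ / 10⁻³) = −114.6 dBm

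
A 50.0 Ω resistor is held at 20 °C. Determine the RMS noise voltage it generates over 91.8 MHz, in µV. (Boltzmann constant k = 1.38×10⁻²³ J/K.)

8.62 µV

T = 20 °C + 273.15 = 293.15 K
V_n = √(4kTRB)
4kTRB = 4 × 1.38×10⁻²³ × 293.15 × 5.00×10¹ × 9.18×10⁷ = 7.43×10⁻¹¹ V²
V_n = √(7.43×10⁻¹¹) = 8.62×10⁻⁶ V = 8.62 µV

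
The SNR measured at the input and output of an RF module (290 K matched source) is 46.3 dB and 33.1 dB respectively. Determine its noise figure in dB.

NF (dB) = SNR_in(dB) − SNR_out(dB) when the source is at T₀
NF = 46.3 − 33.1 = 13.2 dB

13.2 dB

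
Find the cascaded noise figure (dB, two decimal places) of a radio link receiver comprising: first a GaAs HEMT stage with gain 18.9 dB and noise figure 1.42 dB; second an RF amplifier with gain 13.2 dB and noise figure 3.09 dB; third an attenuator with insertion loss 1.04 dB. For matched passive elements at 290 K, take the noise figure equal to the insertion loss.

Convert to linear (a loss of L dB is a gain of −L dB): F_i = 10^(NF_i/10), G_i = 10^(G_i,dB/10)
  Stage 1: F_1 = 10^(1.42/10) = 1.387, G_1 = 10^(18.9/10) = 77.62
  Stage 2: F_2 = 10^(3.09/10) = 2.037, G_2 = 10^(13.2/10) = 20.89
  Stage 3: F_3 = 10^(1.04/10) = 1.271, G_3 = 10^(−1.04/10) = 0.7870
Friis cascade:
  F = 1.387 + (2.037 − 1)/77.62 + (1.271 − 1)/1622 = 1.400
NF = 10 log₁₀(1.400) = 1.46 dB

1.46 dB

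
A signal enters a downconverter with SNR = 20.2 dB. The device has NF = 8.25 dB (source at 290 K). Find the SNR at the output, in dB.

By definition F = SNR_in/SNR_out, so in dB: SNR_out = SNR_in − NF
SNR_out = 20.2 − 8.25 = 11.95 dB

11.95 dB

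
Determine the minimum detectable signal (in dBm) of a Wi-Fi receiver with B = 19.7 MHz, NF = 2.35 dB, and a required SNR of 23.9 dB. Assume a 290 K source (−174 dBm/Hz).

−74.8 dBm

Sensitivity = −174 + 10 log₁₀(B) + NF + SNR_min
= −174 + 72.94 + 2.35 + 23.9
= −74.81 dBm → −74.8 dBm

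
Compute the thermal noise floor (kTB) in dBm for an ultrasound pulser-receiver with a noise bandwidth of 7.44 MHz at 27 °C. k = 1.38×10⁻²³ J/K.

T = 27 °C + 273.15 = 300.15 K
P_n = kTB = 1.38×10⁻²³ × 300.15 × 7.44×10⁶ = 3.08×10⁻¹⁴ W
In dBm: 10 log₁₀(3.08×10⁻¹⁴ / 10⁻³) = −105.1 dBm

−105.1 dBm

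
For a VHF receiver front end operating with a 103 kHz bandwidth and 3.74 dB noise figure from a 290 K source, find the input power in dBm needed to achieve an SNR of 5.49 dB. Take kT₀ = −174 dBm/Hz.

−114.6 dBm

Sensitivity = −174 + 10 log₁₀(B) + NF + SNR_min
= −174 + 50.13 + 3.74 + 5.49
= −114.64 dBm → −114.6 dBm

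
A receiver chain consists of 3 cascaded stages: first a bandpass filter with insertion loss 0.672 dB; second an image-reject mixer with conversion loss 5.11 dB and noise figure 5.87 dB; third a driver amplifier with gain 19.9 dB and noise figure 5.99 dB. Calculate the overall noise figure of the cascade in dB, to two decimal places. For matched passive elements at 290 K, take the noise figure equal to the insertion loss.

11.98 dB

Convert to linear (a loss of L dB is a gain of −L dB): F_i = 10^(NF_i/10), G_i = 10^(G_i,dB/10)
  Stage 1: F_1 = 10^(0.672/10) = 1.167, G_1 = 10^(−0.672/10) = 0.8566
  Stage 2: F_2 = 10^(5.87/10) = 3.864, G_2 = 10^(−5.11/10) = 0.3083
  Stage 3: F_3 = 10^(5.99/10) = 3.972, G_3 = 10^(19.9/10) = 97.72
Friis cascade:
  F = 1.167 + (3.864 − 1)/0.8566 + (3.972 − 1)/0.2641 = 15.76
NF = 10 log₁₀(15.76) = 11.98 dB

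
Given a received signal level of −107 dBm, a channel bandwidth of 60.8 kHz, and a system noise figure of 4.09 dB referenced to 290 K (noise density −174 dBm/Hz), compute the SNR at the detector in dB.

15.1 dB

Noise floor: N = −174 + 10 log₁₀(B) + NF
10 log₁₀(6.08×10⁴) = 47.84 dB
N = −174 + 47.84 + 4.09 = −122.07 dBm
SNR = P_sig − N = −107 − (−122.07) = 15.07 dB → 15.1 dB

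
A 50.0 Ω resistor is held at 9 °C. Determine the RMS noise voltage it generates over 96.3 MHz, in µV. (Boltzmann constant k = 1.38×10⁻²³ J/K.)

T = 9 °C + 273.15 = 282.15 K
V_n = √(4kTRB)
4kTRB = 4 × 1.38×10⁻²³ × 282.15 × 5.00×10¹ × 9.63×10⁷ = 7.50×10⁻¹¹ V²
V_n = √(7.50×10⁻¹¹) = 8.66×10⁻⁶ V = 8.66 µV

8.66 µV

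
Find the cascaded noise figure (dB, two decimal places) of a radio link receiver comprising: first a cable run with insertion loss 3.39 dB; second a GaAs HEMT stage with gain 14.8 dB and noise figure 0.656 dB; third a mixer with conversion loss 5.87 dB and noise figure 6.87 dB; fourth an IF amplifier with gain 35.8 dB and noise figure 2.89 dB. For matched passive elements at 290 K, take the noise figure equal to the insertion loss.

4.89 dB

Convert to linear (a loss of L dB is a gain of −L dB): F_i = 10^(NF_i/10), G_i = 10^(G_i,dB/10)
  Stage 1: F_1 = 10^(3.39/10) = 2.183, G_1 = 10^(−3.39/10) = 0.4581
  Stage 2: F_2 = 10^(0.656/10) = 1.163, G_2 = 10^(14.8/10) = 30.20
  Stage 3: F_3 = 10^(6.87/10) = 4.864, G_3 = 10^(−5.87/10) = 0.2588
  Stage 4: F_4 = 10^(2.89/10) = 1.945, G_4 = 10^(35.8/10) = 3802
Friis cascade:
  F = 2.183 + (1.163 − 1)/0.4581 + (4.864 − 1)/13.84 + (1.945 − 1)/3.581 = 3.082
NF = 10 log₁₀(3.082) = 4.89 dB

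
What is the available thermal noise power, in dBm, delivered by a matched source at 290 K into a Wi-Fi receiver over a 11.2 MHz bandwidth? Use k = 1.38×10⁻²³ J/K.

−103.5 dBm

P_n = kTB = 1.38×10⁻²³ × 290 × 1.12×10⁷ = 4.48×10⁻¹⁴ W
In dBm: 10 log₁₀(4.48×10⁻¹⁴ / 10⁻³) = −103.5 dBm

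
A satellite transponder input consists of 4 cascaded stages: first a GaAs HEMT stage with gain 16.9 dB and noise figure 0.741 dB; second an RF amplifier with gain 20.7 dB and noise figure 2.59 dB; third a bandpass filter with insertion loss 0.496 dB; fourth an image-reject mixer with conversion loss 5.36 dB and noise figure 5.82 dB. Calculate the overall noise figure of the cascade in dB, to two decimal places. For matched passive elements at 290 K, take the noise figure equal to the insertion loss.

0.80 dB

Convert to linear (a loss of L dB is a gain of −L dB): F_i = 10^(NF_i/10), G_i = 10^(G_i,dB/10)
  Stage 1: F_1 = 10^(0.741/10) = 1.186, G_1 = 10^(16.9/10) = 48.98
  Stage 2: F_2 = 10^(2.59/10) = 1.816, G_2 = 10^(20.7/10) = 117.5
  Stage 3: F_3 = 10^(0.496/10) = 1.121, G_3 = 10^(−0.496/10) = 0.8921
  Stage 4: F_4 = 10^(5.82/10) = 3.819, G_4 = 10^(−5.36/10) = 0.2911
Friis cascade:
  F = 1.186 + (1.816 − 1)/48.98 + (1.121 − 1)/5754 + (3.819 − 1)/5133 = 1.203
NF = 10 log₁₀(1.203) = 0.80 dB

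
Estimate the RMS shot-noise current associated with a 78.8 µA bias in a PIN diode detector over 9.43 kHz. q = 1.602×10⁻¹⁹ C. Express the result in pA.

I_n = √(2qI·B)
2qI·B = 2 × 1.602×10⁻¹⁹ × 7.88×10⁻⁵ × 9.43×10³ = 2.38×10⁻¹⁹ A²
I_n = √(2.38×10⁻¹⁹) = 4.88×10⁻¹⁰ A = 488 pA

488 pA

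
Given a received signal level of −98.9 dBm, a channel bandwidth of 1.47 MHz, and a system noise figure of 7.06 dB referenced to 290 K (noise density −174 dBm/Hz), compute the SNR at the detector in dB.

6.4 dB

Noise floor: N = −174 + 10 log₁₀(B) + NF
10 log₁₀(1.47×10⁶) = 61.67 dB
N = −174 + 61.67 + 7.06 = −105.27 dBm
SNR = P_sig − N = −98.9 − (−105.27) = 6.37 dB → 6.4 dB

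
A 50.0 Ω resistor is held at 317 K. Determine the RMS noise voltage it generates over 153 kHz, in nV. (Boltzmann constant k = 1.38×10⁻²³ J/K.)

V_n = √(4kTRB)
4kTRB = 4 × 1.38×10⁻²³ × 317 × 5.00×10¹ × 1.53×10⁵ = 1.34×10⁻¹³ V²
V_n = √(1.34×10⁻¹³) = 3.66×10⁻⁷ V = 366 nV

366 nV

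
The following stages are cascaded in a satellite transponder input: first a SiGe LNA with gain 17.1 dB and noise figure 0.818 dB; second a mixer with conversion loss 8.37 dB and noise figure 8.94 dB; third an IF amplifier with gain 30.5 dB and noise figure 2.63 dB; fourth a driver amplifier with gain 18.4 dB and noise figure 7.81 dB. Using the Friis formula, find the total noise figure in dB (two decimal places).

Convert to linear (a loss of L dB is a gain of −L dB): F_i = 10^(NF_i/10), G_i = 10^(G_i,dB/10)
  Stage 1: F_1 = 10^(0.818/10) = 1.207, G_1 = 10^(17.1/10) = 51.29
  Stage 2: F_2 = 10^(8.94/10) = 7.834, G_2 = 10^(−8.37/10) = 0.1455
  Stage 3: F_3 = 10^(2.63/10) = 1.832, G_3 = 10^(30.5/10) = 1122
  Stage 4: F_4 = 10^(7.81/10) = 6.039, G_4 = 10^(18.4/10) = 69.18
Friis cascade:
  F = 1.207 + (7.834 − 1)/51.29 + (1.832 − 1)/7.464 + (6.039 − 1)/8375 = 1.453
NF = 10 log₁₀(1.453) = 1.62 dB

1.62 dB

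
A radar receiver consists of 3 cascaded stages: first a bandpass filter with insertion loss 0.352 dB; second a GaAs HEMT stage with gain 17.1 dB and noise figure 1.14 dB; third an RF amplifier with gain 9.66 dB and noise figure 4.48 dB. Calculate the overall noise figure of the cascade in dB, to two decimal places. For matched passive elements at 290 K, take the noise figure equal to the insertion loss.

1.61 dB

Convert to linear (a loss of L dB is a gain of −L dB): F_i = 10^(NF_i/10), G_i = 10^(G_i,dB/10)
  Stage 1: F_1 = 10^(0.352/10) = 1.084, G_1 = 10^(−0.352/10) = 0.9221
  Stage 2: F_2 = 10^(1.14/10) = 1.300, G_2 = 10^(17.1/10) = 51.29
  Stage 3: F_3 = 10^(4.48/10) = 2.805, G_3 = 10^(9.66/10) = 9.247
Friis cascade:
  F = 1.084 + (1.300 − 1)/0.9221 + (2.805 − 1)/47.29 = 1.448
NF = 10 log₁₀(1.448) = 1.61 dB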